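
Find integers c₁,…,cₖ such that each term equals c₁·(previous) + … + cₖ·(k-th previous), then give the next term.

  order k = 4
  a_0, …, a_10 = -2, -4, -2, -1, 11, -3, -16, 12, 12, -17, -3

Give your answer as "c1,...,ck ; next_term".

  a_4 = -1·-1 + -2·-2 + -1·-4 + -1·-2 = 11
  a_5 = -1·11 + -2·-1 + -1·-2 + -1·-4 = -3
  a_6 = -1·-3 + -2·11 + -1·-1 + -1·-2 = -16
  a_7 = -1·-16 + -2·-3 + -1·11 + -1·-1 = 12
  a_8 = -1·12 + -2·-16 + -1·-3 + -1·11 = 12
  a_9 = -1·12 + -2·12 + -1·-16 + -1·-3 = -17
  a_10 = -1·-17 + -2·12 + -1·12 + -1·-16 = -3
  a_11 = -1·-3 + -2·-17 + -1·12 + -1·12 = 13

-1,-2,-1,-1 ; 13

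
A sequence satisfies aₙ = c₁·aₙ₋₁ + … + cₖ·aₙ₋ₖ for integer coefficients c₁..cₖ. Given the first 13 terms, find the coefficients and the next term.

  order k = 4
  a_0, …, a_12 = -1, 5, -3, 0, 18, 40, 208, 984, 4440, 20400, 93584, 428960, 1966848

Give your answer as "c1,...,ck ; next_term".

  a_4 = 4·0 + 2·-3 + 4·5 + -4·-1 = 18
  a_5 = 4·18 + 2·0 + 4·-3 + -4·5 = 40
  a_6 = 4·40 + 2·18 + 4·0 + -4·-3 = 208
  a_7 = 4·208 + 2·40 + 4·18 + -4·0 = 984
  a_8 = 4·984 + 2·208 + 4·40 + -4·18 = 4440
  a_9 = 4·4440 + 2·984 + 4·208 + -4·40 = 20400
  a_10 = 4·20400 + 2·4440 + 4·984 + -4·208 = 93584
  a_11 = 4·93584 + 2·20400 + 4·4440 + -4·984 = 428960
  a_12 = 4·428960 + 2·93584 + 4·20400 + -4·4440 = 1966848
  a_13 = 4·1966848 + 2·428960 + 4·93584 + -4·20400 = 9018048

4,2,4,-4 ; 9018048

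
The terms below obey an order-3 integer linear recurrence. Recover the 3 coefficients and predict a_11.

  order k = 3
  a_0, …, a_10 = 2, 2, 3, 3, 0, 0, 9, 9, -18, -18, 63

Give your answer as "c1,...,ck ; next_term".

  a_3 = 1·3 + -3·2 + 3·2 = 3
  a_4 = 1·3 + -3·3 + 3·2 = 0
  a_5 = 1·0 + -3·3 + 3·3 = 0
  a_6 = 1·0 + -3·0 + 3·3 = 9
  a_7 = 1·9 + -3·0 + 3·0 = 9
  a_8 = 1·9 + -3·9 + 3·0 = -18
  a_9 = 1·-18 + -3·9 + 3·9 = -18
  a_10 = 1·-18 + -3·-18 + 3·9 = 63
  a_11 = 1·63 + -3·-18 + 3·-18 = 63

1,-3,3 ; 63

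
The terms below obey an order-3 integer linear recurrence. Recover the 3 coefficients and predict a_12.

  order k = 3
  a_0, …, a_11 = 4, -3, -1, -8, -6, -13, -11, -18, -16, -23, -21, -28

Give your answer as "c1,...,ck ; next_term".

  a_3 = 1·-1 + 1·-3 + -1·4 = -8
  a_4 = 1·-8 + 1·-1 + -1·-3 = -6
  a_5 = 1·-6 + 1·-8 + -1·-1 = -13
  a_6 = 1·-13 + 1·-6 + -1·-8 = -11
  a_7 = 1·-11 + 1·-13 + -1·-6 = -18
  a_8 = 1·-18 + 1·-11 + -1·-13 = -16
  a_9 = 1·-16 + 1·-18 + -1·-11 = -23
  a_10 = 1·-23 + 1·-16 + -1·-18 = -21
  a_11 = 1·-21 + 1·-23 + -1·-16 = -28
  a_12 = 1·-28 + 1·-21 + -1·-23 = -26

1,1,-1 ; -26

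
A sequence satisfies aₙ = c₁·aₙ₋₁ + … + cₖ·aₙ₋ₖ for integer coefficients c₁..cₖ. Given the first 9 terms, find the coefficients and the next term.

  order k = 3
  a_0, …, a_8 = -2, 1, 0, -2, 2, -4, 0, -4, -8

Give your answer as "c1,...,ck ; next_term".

0,2,2 ; -8

  a_3 = 0·0 + 2·1 + 2·-2 = -2
  a_4 = 0·-2 + 2·0 + 2·1 = 2
  a_5 = 0·2 + 2·-2 + 2·0 = -4
  a_6 = 0·-4 + 2·2 + 2·-2 = 0
  a_7 = 0·0 + 2·-4 + 2·2 = -4
  a_8 = 0·-4 + 2·0 + 2·-4 = -8
  a_9 = 0·-8 + 2·-4 + 2·0 = -8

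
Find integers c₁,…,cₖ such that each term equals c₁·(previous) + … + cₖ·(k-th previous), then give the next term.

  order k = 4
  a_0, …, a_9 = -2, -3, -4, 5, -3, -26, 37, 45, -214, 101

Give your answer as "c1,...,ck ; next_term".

  a_4 = -1·5 + -3·-4 + 2·-3 + 2·-2 = -3
  a_5 = -1·-3 + -3·5 + 2·-4 + 2·-3 = -26
  a_6 = -1·-26 + -3·-3 + 2·5 + 2·-4 = 37
  a_7 = -1·37 + -3·-26 + 2·-3 + 2·5 = 45
  a_8 = -1·45 + -3·37 + 2·-26 + 2·-3 = -214
  a_9 = -1·-214 + -3·45 + 2·37 + 2·-26 = 101
  a_10 = -1·101 + -3·-214 + 2·45 + 2·37 = 705

-1,-3,2,2 ; 705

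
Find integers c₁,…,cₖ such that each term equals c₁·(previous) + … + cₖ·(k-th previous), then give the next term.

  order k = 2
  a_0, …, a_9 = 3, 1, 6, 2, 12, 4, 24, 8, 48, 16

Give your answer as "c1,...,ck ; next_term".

0,2 ; 96

  a_2 = 0·1 + 2·3 = 6
  a_3 = 0·6 + 2·1 = 2
  a_4 = 0·2 + 2·6 = 12
  a_5 = 0·12 + 2·2 = 4
  a_6 = 0·4 + 2·12 = 24
  a_7 = 0·24 + 2·4 = 8
  a_8 = 0·8 + 2·24 = 48
  a_9 = 0·48 + 2·8 = 16
  a_10 = 0·16 + 2·48 = 96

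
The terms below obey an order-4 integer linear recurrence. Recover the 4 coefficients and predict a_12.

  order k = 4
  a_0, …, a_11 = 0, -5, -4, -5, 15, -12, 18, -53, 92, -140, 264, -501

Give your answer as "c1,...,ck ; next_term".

  a_4 = -1·-5 + 0·-4 + -2·-5 + 1·0 = 15
  a_5 = -1·15 + 0·-5 + -2·-4 + 1·-5 = -12
  a_6 = -1·-12 + 0·15 + -2·-5 + 1·-4 = 18
  a_7 = -1·18 + 0·-12 + -2·15 + 1·-5 = -53
  a_8 = -1·-53 + 0·18 + -2·-12 + 1·15 = 92
  a_9 = -1·92 + 0·-53 + -2·18 + 1·-12 = -140
  a_10 = -1·-140 + 0·92 + -2·-53 + 1·18 = 264
  a_11 = -1·264 + 0·-140 + -2·92 + 1·-53 = -501
  a_12 = -1·-501 + 0·264 + -2·-140 + 1·92 = 873

-1,0,-2,1 ; 873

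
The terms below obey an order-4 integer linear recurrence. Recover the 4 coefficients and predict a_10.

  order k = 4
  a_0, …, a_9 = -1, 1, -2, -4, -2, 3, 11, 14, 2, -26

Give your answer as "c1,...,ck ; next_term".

1,-1,-1,-1 ; -53

  a_4 = 1·-4 + -1·-2 + -1·1 + -1·-1 = -2
  a_5 = 1·-2 + -1·-4 + -1·-2 + -1·1 = 3
  a_6 = 1·3 + -1·-2 + -1·-4 + -1·-2 = 11
  a_7 = 1·11 + -1·3 + -1·-2 + -1·-4 = 14
  a_8 = 1·14 + -1·11 + -1·3 + -1·-2 = 2
  a_9 = 1·2 + -1·14 + -1·11 + -1·3 = -26
  a_10 = 1·-26 + -1·2 + -1·14 + -1·11 = -53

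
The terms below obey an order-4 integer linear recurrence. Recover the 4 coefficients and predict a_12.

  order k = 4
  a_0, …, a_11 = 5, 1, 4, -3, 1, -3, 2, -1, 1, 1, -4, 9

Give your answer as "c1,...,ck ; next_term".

-2,0,0,-1 ; -19

  a_4 = -2·-3 + 0·4 + 0·1 + -1·5 = 1
  a_5 = -2·1 + 0·-3 + 0·4 + -1·1 = -3
  a_6 = -2·-3 + 0·1 + 0·-3 + -1·4 = 2
  a_7 = -2·2 + 0·-3 + 0·1 + -1·-3 = -1
  a_8 = -2·-1 + 0·2 + 0·-3 + -1·1 = 1
  a_9 = -2·1 + 0·-1 + 0·2 + -1·-3 = 1
  a_10 = -2·1 + 0·1 + 0·-1 + -1·2 = -4
  a_11 = -2·-4 + 0·1 + 0·1 + -1·-1 = 9
  a_12 = -2·9 + 0·-4 + 0·1 + -1·1 = -19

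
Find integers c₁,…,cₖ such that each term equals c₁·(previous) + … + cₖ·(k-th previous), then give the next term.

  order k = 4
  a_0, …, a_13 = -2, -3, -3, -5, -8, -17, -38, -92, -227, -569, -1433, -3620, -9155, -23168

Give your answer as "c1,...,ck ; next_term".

4,-3,-3,3 ; -58646

  a_4 = 4·-5 + -3·-3 + -3·-3 + 3·-2 = -8
  a_5 = 4·-8 + -3·-5 + -3·-3 + 3·-3 = -17
  a_6 = 4·-17 + -3·-8 + -3·-5 + 3·-3 = -38
  a_7 = 4·-38 + -3·-17 + -3·-8 + 3·-5 = -92
  a_8 = 4·-92 + -3·-38 + -3·-17 + 3·-8 = -227
  a_9 = 4·-227 + -3·-92 + -3·-38 + 3·-17 = -569
  a_10 = 4·-569 + -3·-227 + -3·-92 + 3·-38 = -1433
  a_11 = 4·-1433 + -3·-569 + -3·-227 + 3·-92 = -3620
  a_12 = 4·-3620 + -3·-1433 + -3·-569 + 3·-227 = -9155
  a_13 = 4·-9155 + -3·-3620 + -3·-1433 + 3·-569 = -23168
  a_14 = 4·-23168 + -3·-9155 + -3·-3620 + 3·-1433 = -58646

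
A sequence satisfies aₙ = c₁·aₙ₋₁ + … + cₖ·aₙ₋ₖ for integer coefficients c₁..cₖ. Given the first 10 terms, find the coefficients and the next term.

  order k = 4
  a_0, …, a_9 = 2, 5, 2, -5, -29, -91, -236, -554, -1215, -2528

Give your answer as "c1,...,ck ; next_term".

  a_4 = 3·-5 + -1·2 + -2·5 + -1·2 = -29
  a_5 = 3·-29 + -1·-5 + -2·2 + -1·5 = -91
  a_6 = 3·-91 + -1·-29 + -2·-5 + -1·2 = -236
  a_7 = 3·-236 + -1·-91 + -2·-29 + -1·-5 = -554
  a_8 = 3·-554 + -1·-236 + -2·-91 + -1·-29 = -1215
  a_9 = 3·-1215 + -1·-554 + -2·-236 + -1·-91 = -2528
  a_10 = 3·-2528 + -1·-1215 + -2·-554 + -1·-236 = -5025

3,-1,-2,-1 ; -5025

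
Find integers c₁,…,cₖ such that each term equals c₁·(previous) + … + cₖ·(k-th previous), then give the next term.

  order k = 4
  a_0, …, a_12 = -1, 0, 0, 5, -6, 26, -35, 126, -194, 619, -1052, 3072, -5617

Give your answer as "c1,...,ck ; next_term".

  a_4 = -1·5 + 4·0 + 3·0 + 1·-1 = -6
  a_5 = -1·-6 + 4·5 + 3·0 + 1·0 = 26
  a_6 = -1·26 + 4·-6 + 3·5 + 1·0 = -35
  a_7 = -1·-35 + 4·26 + 3·-6 + 1·5 = 126
  a_8 = -1·126 + 4·-35 + 3·26 + 1·-6 = -194
  a_9 = -1·-194 + 4·126 + 3·-35 + 1·26 = 619
  a_10 = -1·619 + 4·-194 + 3·126 + 1·-35 = -1052
  a_11 = -1·-1052 + 4·619 + 3·-194 + 1·126 = 3072
  a_12 = -1·3072 + 4·-1052 + 3·619 + 1·-194 = -5617
  a_13 = -1·-5617 + 4·3072 + 3·-1052 + 1·619 = 15368

-1,4,3,1 ; 15368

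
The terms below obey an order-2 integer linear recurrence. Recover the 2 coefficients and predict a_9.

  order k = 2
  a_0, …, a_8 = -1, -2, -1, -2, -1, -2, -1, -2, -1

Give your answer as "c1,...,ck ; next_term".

  a_2 = 0·-2 + 1·-1 = -1
  a_3 = 0·-1 + 1·-2 = -2
  a_4 = 0·-2 + 1·-1 = -1
  a_5 = 0·-1 + 1·-2 = -2
  a_6 = 0·-2 + 1·-1 = -1
  a_7 = 0·-1 + 1·-2 = -2
  a_8 = 0·-2 + 1·-1 = -1
  a_9 = 0·-1 + 1·-2 = -2

0,1 ; -2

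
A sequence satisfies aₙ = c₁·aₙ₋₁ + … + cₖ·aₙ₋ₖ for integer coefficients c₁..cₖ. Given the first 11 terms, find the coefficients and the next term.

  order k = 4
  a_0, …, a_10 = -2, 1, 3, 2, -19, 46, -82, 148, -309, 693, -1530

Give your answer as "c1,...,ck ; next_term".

  a_4 = -3·2 + -3·3 + -2·1 + 1·-2 = -19
  a_5 = -3·-19 + -3·2 + -2·3 + 1·1 = 46
  a_6 = -3·46 + -3·-19 + -2·2 + 1·3 = -82
  a_7 = -3·-82 + -3·46 + -2·-19 + 1·2 = 148
  a_8 = -3·148 + -3·-82 + -2·46 + 1·-19 = -309
  a_9 = -3·-309 + -3·148 + -2·-82 + 1·46 = 693
  a_10 = -3·693 + -3·-309 + -2·148 + 1·-82 = -1530
  a_11 = -3·-1530 + -3·693 + -2·-309 + 1·148 = 3277

-3,-3,-2,1 ; 3277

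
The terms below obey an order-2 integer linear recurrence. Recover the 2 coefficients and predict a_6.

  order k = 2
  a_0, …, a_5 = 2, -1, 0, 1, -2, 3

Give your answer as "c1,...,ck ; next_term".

  a_2 = -2·-1 + -1·2 = 0
  a_3 = -2·0 + -1·-1 = 1
  a_4 = -2·1 + -1·0 = -2
  a_5 = -2·-2 + -1·1 = 3
  a_6 = -2·3 + -1·-2 = -4

-2,-1 ; -4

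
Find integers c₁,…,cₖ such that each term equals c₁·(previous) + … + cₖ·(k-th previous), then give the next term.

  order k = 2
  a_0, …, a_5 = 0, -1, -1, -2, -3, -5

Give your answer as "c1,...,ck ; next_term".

  a_2 = 1·-1 + 1·0 = -1
  a_3 = 1·-1 + 1·-1 = -2
  a_4 = 1·-2 + 1·-1 = -3
  a_5 = 1·-3 + 1·-2 = -5
  a_6 = 1·-5 + 1·-3 = -8

1,1 ; -8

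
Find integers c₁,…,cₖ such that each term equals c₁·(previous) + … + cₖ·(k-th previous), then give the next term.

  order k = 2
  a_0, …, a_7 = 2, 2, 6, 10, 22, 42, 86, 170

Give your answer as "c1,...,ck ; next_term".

1,2 ; 342

  a_2 = 1·2 + 2·2 = 6
  a_3 = 1·6 + 2·2 = 10
  a_4 = 1·10 + 2·6 = 22
  a_5 = 1·22 + 2·10 = 42
  a_6 = 1·42 + 2·22 = 86
  a_7 = 1·86 + 2·42 = 170
  a_8 = 1·170 + 2·86 = 342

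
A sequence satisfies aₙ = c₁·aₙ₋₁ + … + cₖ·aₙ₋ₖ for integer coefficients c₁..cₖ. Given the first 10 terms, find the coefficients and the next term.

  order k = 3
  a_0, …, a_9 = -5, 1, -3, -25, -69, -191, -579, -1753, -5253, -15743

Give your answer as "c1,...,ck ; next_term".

3,-1,3 ; -47235

  a_3 = 3·-3 + -1·1 + 3·-5 = -25
  a_4 = 3·-25 + -1·-3 + 3·1 = -69
  a_5 = 3·-69 + -1·-25 + 3·-3 = -191
  a_6 = 3·-191 + -1·-69 + 3·-25 = -579
  a_7 = 3·-579 + -1·-191 + 3·-69 = -1753
  a_8 = 3·-1753 + -1·-579 + 3·-191 = -5253
  a_9 = 3·-5253 + -1·-1753 + 3·-579 = -15743
  a_10 = 3·-15743 + -1·-5253 + 3·-1753 = -47235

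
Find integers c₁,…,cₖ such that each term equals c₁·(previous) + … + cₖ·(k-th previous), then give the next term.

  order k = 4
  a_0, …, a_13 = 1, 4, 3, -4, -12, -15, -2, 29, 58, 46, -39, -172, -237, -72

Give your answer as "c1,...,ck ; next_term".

1,-1,-1,-1 ; 376

  a_4 = 1·-4 + -1·3 + -1·4 + -1·1 = -12
  a_5 = 1·-12 + -1·-4 + -1·3 + -1·4 = -15
  a_6 = 1·-15 + -1·-12 + -1·-4 + -1·3 = -2
  a_7 = 1·-2 + -1·-15 + -1·-12 + -1·-4 = 29
  a_8 = 1·29 + -1·-2 + -1·-15 + -1·-12 = 58
  a_9 = 1·58 + -1·29 + -1·-2 + -1·-15 = 46
  a_10 = 1·46 + -1·58 + -1·29 + -1·-2 = -39
  a_11 = 1·-39 + -1·46 + -1·58 + -1·29 = -172
  a_12 = 1·-172 + -1·-39 + -1·46 + -1·58 = -237
  a_13 = 1·-237 + -1·-172 + -1·-39 + -1·46 = -72
  a_14 = 1·-72 + -1·-237 + -1·-172 + -1·-39 = 376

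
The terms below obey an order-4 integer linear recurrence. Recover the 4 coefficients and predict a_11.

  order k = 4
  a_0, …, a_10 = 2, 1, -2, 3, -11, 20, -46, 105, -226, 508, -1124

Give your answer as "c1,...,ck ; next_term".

-1,2,-2,-1 ; 2487

  a_4 = -1·3 + 2·-2 + -2·1 + -1·2 = -11
  a_5 = -1·-11 + 2·3 + -2·-2 + -1·1 = 20
  a_6 = -1·20 + 2·-11 + -2·3 + -1·-2 = -46
  a_7 = -1·-46 + 2·20 + -2·-11 + -1·3 = 105
  a_8 = -1·105 + 2·-46 + -2·20 + -1·-11 = -226
  a_9 = -1·-226 + 2·105 + -2·-46 + -1·20 = 508
  a_10 = -1·508 + 2·-226 + -2·105 + -1·-46 = -1124
  a_11 = -1·-1124 + 2·508 + -2·-226 + -1·105 = 2487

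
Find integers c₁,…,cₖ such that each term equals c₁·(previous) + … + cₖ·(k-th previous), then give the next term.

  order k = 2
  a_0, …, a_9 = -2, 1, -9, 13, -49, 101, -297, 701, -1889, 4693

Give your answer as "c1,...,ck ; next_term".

  a_2 = -1·1 + 4·-2 = -9
  a_3 = -1·-9 + 4·1 = 13
  a_4 = -1·13 + 4·-9 = -49
  a_5 = -1·-49 + 4·13 = 101
  a_6 = -1·101 + 4·-49 = -297
  a_7 = -1·-297 + 4·101 = 701
  a_8 = -1·701 + 4·-297 = -1889
  a_9 = -1·-1889 + 4·701 = 4693
  a_10 = -1·4693 + 4·-1889 = -12249

-1,4 ; -12249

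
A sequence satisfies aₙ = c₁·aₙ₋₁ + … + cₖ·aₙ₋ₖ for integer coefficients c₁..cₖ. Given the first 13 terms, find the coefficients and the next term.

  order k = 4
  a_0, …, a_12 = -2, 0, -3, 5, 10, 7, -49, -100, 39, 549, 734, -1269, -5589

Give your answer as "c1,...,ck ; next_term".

1,-3,-4,2 ; -3620

  a_4 = 1·5 + -3·-3 + -4·0 + 2·-2 = 10
  a_5 = 1·10 + -3·5 + -4·-3 + 2·0 = 7
  a_6 = 1·7 + -3·10 + -4·5 + 2·-3 = -49
  a_7 = 1·-49 + -3·7 + -4·10 + 2·5 = -100
  a_8 = 1·-100 + -3·-49 + -4·7 + 2·10 = 39
  a_9 = 1·39 + -3·-100 + -4·-49 + 2·7 = 549
  a_10 = 1·549 + -3·39 + -4·-100 + 2·-49 = 734
  a_11 = 1·734 + -3·549 + -4·39 + 2·-100 = -1269
  a_12 = 1·-1269 + -3·734 + -4·549 + 2·39 = -5589
  a_13 = 1·-5589 + -3·-1269 + -4·734 + 2·549 = -3620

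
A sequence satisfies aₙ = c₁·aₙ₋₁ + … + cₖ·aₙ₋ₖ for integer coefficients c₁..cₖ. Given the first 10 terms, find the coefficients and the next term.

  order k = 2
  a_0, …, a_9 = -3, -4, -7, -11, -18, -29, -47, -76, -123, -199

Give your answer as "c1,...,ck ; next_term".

1,1 ; -322

  a_2 = 1·-4 + 1·-3 = -7
  a_3 = 1·-7 + 1·-4 = -11
  a_4 = 1·-11 + 1·-7 = -18
  a_5 = 1·-18 + 1·-11 = -29
  a_6 = 1·-29 + 1·-18 = -47
  a_7 = 1·-47 + 1·-29 = -76
  a_8 = 1·-76 + 1·-47 = -123
  a_9 = 1·-123 + 1·-76 = -199
  a_10 = 1·-199 + 1·-123 = -322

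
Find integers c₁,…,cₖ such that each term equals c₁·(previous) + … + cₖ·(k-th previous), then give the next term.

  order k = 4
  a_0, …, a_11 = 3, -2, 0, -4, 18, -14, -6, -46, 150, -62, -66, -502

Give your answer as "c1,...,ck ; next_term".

  a_4 = -1·-4 + -2·0 + -4·-2 + 2·3 = 18
  a_5 = -1·18 + -2·-4 + -4·0 + 2·-2 = -14
  a_6 = -1·-14 + -2·18 + -4·-4 + 2·0 = -6
  a_7 = -1·-6 + -2·-14 + -4·18 + 2·-4 = -46
  a_8 = -1·-46 + -2·-6 + -4·-14 + 2·18 = 150
  a_9 = -1·150 + -2·-46 + -4·-6 + 2·-14 = -62
  a_10 = -1·-62 + -2·150 + -4·-46 + 2·-6 = -66
  a_11 = -1·-66 + -2·-62 + -4·150 + 2·-46 = -502
  a_12 = -1·-502 + -2·-66 + -4·-62 + 2·150 = 1182

-1,-2,-4,2 ; 1182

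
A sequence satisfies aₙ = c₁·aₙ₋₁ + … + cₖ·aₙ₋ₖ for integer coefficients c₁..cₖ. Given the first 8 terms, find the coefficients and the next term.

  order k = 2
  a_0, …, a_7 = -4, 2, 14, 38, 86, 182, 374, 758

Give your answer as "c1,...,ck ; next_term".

3,-2 ; 1526

  a_2 = 3·2 + -2·-4 = 14
  a_3 = 3·14 + -2·2 = 38
  a_4 = 3·38 + -2·14 = 86
  a_5 = 3·86 + -2·38 = 182
  a_6 = 3·182 + -2·86 = 374
  a_7 = 3·374 + -2·182 = 758
  a_8 = 3·758 + -2·374 = 1526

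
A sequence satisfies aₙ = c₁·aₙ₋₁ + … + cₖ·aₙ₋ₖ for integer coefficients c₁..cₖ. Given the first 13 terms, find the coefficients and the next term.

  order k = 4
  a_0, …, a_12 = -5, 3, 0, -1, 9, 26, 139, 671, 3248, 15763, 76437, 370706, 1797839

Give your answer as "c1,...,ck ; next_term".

4,4,1,-2 ; 8719091

  a_4 = 4·-1 + 4·0 + 1·3 + -2·-5 = 9
  a_5 = 4·9 + 4·-1 + 1·0 + -2·3 = 26
  a_6 = 4·26 + 4·9 + 1·-1 + -2·0 = 139
  a_7 = 4·139 + 4·26 + 1·9 + -2·-1 = 671
  a_8 = 4·671 + 4·139 + 1·26 + -2·9 = 3248
  a_9 = 4·3248 + 4·671 + 1·139 + -2·26 = 15763
  a_10 = 4·15763 + 4·3248 + 1·671 + -2·139 = 76437
  a_11 = 4·76437 + 4·15763 + 1·3248 + -2·671 = 370706
  a_12 = 4·370706 + 4·76437 + 1·15763 + -2·3248 = 1797839
  a_13 = 4·1797839 + 4·370706 + 1·76437 + -2·15763 = 8719091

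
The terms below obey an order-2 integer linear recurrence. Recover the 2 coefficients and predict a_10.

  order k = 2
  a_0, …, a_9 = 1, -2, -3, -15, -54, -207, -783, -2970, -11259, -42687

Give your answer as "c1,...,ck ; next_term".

3,3 ; -161838

  a_2 = 3·-2 + 3·1 = -3
  a_3 = 3·-3 + 3·-2 = -15
  a_4 = 3·-15 + 3·-3 = -54
  a_5 = 3·-54 + 3·-15 = -207
  a_6 = 3·-207 + 3·-54 = -783
  a_7 = 3·-783 + 3·-207 = -2970
  a_8 = 3·-2970 + 3·-783 = -11259
  a_9 = 3·-11259 + 3·-2970 = -42687
  a_10 = 3·-42687 + 3·-11259 = -161838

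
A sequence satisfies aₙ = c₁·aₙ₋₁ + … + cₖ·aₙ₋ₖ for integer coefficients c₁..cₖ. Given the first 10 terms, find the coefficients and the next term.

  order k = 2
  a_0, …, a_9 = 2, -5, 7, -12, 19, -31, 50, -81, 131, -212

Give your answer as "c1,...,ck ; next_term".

  a_2 = -1·-5 + 1·2 = 7
  a_3 = -1·7 + 1·-5 = -12
  a_4 = -1·-12 + 1·7 = 19
  a_5 = -1·19 + 1·-12 = -31
  a_6 = -1·-31 + 1·19 = 50
  a_7 = -1·50 + 1·-31 = -81
  a_8 = -1·-81 + 1·50 = 131
  a_9 = -1·131 + 1·-81 = -212
  a_10 = -1·-212 + 1·131 = 343

-1,1 ; 343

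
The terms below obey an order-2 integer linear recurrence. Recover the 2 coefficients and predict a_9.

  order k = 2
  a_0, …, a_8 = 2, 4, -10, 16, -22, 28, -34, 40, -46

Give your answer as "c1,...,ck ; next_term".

-2,-1 ; 52

  a_2 = -2·4 + -1·2 = -10
  a_3 = -2·-10 + -1·4 = 16
  a_4 = -2·16 + -1·-10 = -22
  a_5 = -2·-22 + -1·16 = 28
  a_6 = -2·28 + -1·-22 = -34
  a_7 = -2·-34 + -1·28 = 40
  a_8 = -2·40 + -1·-34 = -46
  a_9 = -2·-46 + -1·40 = 52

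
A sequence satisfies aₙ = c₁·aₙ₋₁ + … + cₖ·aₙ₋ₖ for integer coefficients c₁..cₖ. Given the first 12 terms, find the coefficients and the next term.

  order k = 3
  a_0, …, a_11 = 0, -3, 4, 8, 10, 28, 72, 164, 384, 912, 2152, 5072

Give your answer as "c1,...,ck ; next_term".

2,0,2 ; 11968

  a_3 = 2·4 + 0·-3 + 2·0 = 8
  a_4 = 2·8 + 0·4 + 2·-3 = 10
  a_5 = 2·10 + 0·8 + 2·4 = 28
  a_6 = 2·28 + 0·10 + 2·8 = 72
  a_7 = 2·72 + 0·28 + 2·10 = 164
  a_8 = 2·164 + 0·72 + 2·28 = 384
  a_9 = 2·384 + 0·164 + 2·72 = 912
  a_10 = 2·912 + 0·384 + 2·164 = 2152
  a_11 = 2·2152 + 0·912 + 2·384 = 5072
  a_12 = 2·5072 + 0·2152 + 2·912 = 11968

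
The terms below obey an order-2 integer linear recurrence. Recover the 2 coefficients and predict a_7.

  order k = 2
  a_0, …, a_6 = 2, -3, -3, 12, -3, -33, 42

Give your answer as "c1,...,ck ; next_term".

-1,-3 ; 57

  a_2 = -1·-3 + -3·2 = -3
  a_3 = -1·-3 + -3·-3 = 12
  a_4 = -1·12 + -3·-3 = -3
  a_5 = -1·-3 + -3·12 = -33
  a_6 = -1·-33 + -3·-3 = 42
  a_7 = -1·42 + -3·-33 = 57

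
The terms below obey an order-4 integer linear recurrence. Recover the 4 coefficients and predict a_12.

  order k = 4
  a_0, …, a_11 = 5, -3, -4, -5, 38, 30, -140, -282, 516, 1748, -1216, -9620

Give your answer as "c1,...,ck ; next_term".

  a_4 = 0·-5 + -4·-4 + -4·-3 + 2·5 = 38
  a_5 = 0·38 + -4·-5 + -4·-4 + 2·-3 = 30
  a_6 = 0·30 + -4·38 + -4·-5 + 2·-4 = -140
  a_7 = 0·-140 + -4·30 + -4·38 + 2·-5 = -282
  a_8 = 0·-282 + -4·-140 + -4·30 + 2·38 = 516
  a_9 = 0·516 + -4·-282 + -4·-140 + 2·30 = 1748
  a_10 = 0·1748 + -4·516 + -4·-282 + 2·-140 = -1216
  a_11 = 0·-1216 + -4·1748 + -4·516 + 2·-282 = -9620
  a_12 = 0·-9620 + -4·-1216 + -4·1748 + 2·516 = -1096

0,-4,-4,2 ; -1096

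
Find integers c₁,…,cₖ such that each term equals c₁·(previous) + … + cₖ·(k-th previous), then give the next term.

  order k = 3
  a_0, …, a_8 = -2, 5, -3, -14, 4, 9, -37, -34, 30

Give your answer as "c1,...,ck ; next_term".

  a_3 = 1·-3 + -1·5 + 3·-2 = -14
  a_4 = 1·-14 + -1·-3 + 3·5 = 4
  a_5 = 1·4 + -1·-14 + 3·-3 = 9
  a_6 = 1·9 + -1·4 + 3·-14 = -37
  a_7 = 1·-37 + -1·9 + 3·4 = -34
  a_8 = 1·-34 + -1·-37 + 3·9 = 30
  a_9 = 1·30 + -1·-34 + 3·-37 = -47

1,-1,3 ; -47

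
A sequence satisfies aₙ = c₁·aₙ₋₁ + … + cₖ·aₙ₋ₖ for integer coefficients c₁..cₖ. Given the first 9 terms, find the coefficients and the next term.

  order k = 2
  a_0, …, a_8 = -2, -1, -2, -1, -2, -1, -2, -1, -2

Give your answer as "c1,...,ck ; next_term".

0,1 ; -1

  a_2 = 0·-1 + 1·-2 = -2
  a_3 = 0·-2 + 1·-1 = -1
  a_4 = 0·-1 + 1·-2 = -2
  a_5 = 0·-2 + 1·-1 = -1
  a_6 = 0·-1 + 1·-2 = -2
  a_7 = 0·-2 + 1·-1 = -1
  a_8 = 0·-1 + 1·-2 = -2
  a_9 = 0·-2 + 1·-1 = -1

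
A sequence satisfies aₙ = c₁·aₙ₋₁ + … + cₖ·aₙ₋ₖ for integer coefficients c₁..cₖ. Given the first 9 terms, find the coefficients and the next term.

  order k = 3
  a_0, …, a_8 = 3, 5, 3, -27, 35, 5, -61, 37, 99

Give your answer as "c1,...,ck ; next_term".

-2,-3,-2 ; -187

  a_3 = -2·3 + -3·5 + -2·3 = -27
  a_4 = -2·-27 + -3·3 + -2·5 = 35
  a_5 = -2·35 + -3·-27 + -2·3 = 5
  a_6 = -2·5 + -3·35 + -2·-27 = -61
  a_7 = -2·-61 + -3·5 + -2·35 = 37
  a_8 = -2·37 + -3·-61 + -2·5 = 99
  a_9 = -2·99 + -3·37 + -2·-61 = -187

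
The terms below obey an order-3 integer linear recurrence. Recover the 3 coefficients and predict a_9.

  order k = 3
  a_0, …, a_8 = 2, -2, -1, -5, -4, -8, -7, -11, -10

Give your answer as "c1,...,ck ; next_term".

  a_3 = 1·-1 + 1·-2 + -1·2 = -5
  a_4 = 1·-5 + 1·-1 + -1·-2 = -4
  a_5 = 1·-4 + 1·-5 + -1·-1 = -8
  a_6 = 1·-8 + 1·-4 + -1·-5 = -7
  a_7 = 1·-7 + 1·-8 + -1·-4 = -11
  a_8 = 1·-11 + 1·-7 + -1·-8 = -10
  a_9 = 1·-10 + 1·-11 + -1·-7 = -14

1,1,-1 ; -14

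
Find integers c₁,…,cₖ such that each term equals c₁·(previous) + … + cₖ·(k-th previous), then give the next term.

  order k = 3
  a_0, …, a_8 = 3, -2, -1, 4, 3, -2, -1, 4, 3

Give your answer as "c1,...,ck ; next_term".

  a_3 = 1·-1 + -1·-2 + 1·3 = 4
  a_4 = 1·4 + -1·-1 + 1·-2 = 3
  a_5 = 1·3 + -1·4 + 1·-1 = -2
  a_6 = 1·-2 + -1·3 + 1·4 = -1
  a_7 = 1·-1 + -1·-2 + 1·3 = 4
  a_8 = 1·4 + -1·-1 + 1·-2 = 3
  a_9 = 1·3 + -1·4 + 1·-1 = -2

1,-1,1 ; -2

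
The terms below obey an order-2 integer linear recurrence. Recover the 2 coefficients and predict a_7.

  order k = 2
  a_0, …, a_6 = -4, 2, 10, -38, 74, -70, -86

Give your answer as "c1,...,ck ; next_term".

  a_2 = -3·2 + -4·-4 = 10
  a_3 = -3·10 + -4·2 = -38
  a_4 = -3·-38 + -4·10 = 74
  a_5 = -3·74 + -4·-38 = -70
  a_6 = -3·-70 + -4·74 = -86
  a_7 = -3·-86 + -4·-70 = 538

-3,-4 ; 538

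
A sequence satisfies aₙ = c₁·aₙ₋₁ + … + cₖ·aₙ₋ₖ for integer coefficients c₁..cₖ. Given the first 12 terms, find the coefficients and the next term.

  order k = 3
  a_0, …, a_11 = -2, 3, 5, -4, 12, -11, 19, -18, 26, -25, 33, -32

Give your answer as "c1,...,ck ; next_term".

-1,1,1 ; 40

  a_3 = -1·5 + 1·3 + 1·-2 = -4
  a_4 = -1·-4 + 1·5 + 1·3 = 12
  a_5 = -1·12 + 1·-4 + 1·5 = -11
  a_6 = -1·-11 + 1·12 + 1·-4 = 19
  a_7 = -1·19 + 1·-11 + 1·12 = -18
  a_8 = -1·-18 + 1·19 + 1·-11 = 26
  a_9 = -1·26 + 1·-18 + 1·19 = -25
  a_10 = -1·-25 + 1·26 + 1·-18 = 33
  a_11 = -1·33 + 1·-25 + 1·26 = -32
  a_12 = -1·-32 + 1·33 + 1·-25 = 40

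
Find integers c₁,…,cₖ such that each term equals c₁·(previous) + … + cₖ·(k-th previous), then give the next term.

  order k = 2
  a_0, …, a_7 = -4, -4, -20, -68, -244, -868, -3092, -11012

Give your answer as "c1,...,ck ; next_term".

  a_2 = 3·-4 + 2·-4 = -20
  a_3 = 3·-20 + 2·-4 = -68
  a_4 = 3·-68 + 2·-20 = -244
  a_5 = 3·-244 + 2·-68 = -868
  a_6 = 3·-868 + 2·-244 = -3092
  a_7 = 3·-3092 + 2·-868 = -11012
  a_8 = 3·-11012 + 2·-3092 = -39220

3,2 ; -39220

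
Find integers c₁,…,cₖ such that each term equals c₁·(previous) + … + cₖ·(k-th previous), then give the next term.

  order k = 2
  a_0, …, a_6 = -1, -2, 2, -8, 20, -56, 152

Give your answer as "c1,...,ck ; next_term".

-2,2 ; -416

  a_2 = -2·-2 + 2·-1 = 2
  a_3 = -2·2 + 2·-2 = -8
  a_4 = -2·-8 + 2·2 = 20
  a_5 = -2·20 + 2·-8 = -56
  a_6 = -2·-56 + 2·20 = 152
  a_7 = -2·152 + 2·-56 = -416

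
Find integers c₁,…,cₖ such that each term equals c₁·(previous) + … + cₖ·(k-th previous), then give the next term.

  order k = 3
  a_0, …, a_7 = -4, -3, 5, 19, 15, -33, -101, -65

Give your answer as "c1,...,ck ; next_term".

1,-2,-2 ; 203

  a_3 = 1·5 + -2·-3 + -2·-4 = 19
  a_4 = 1·19 + -2·5 + -2·-3 = 15
  a_5 = 1·15 + -2·19 + -2·5 = -33
  a_6 = 1·-33 + -2·15 + -2·19 = -101
  a_7 = 1·-101 + -2·-33 + -2·15 = -65
  a_8 = 1·-65 + -2·-101 + -2·-33 = 203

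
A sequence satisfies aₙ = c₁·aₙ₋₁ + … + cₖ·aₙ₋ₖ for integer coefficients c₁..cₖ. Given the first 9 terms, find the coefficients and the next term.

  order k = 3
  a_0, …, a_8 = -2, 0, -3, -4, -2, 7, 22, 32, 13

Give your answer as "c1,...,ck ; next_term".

2,-2,-1 ; -60

  a_3 = 2·-3 + -2·0 + -1·-2 = -4
  a_4 = 2·-4 + -2·-3 + -1·0 = -2
  a_5 = 2·-2 + -2·-4 + -1·-3 = 7
  a_6 = 2·7 + -2·-2 + -1·-4 = 22
  a_7 = 2·22 + -2·7 + -1·-2 = 32
  a_8 = 2·32 + -2·22 + -1·7 = 13
  a_9 = 2·13 + -2·32 + -1·22 = -60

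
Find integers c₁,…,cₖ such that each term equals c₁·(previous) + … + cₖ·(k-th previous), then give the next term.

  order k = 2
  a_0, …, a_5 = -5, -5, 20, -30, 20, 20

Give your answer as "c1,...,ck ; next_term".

  a_2 = -2·-5 + -2·-5 = 20
  a_3 = -2·20 + -2·-5 = -30
  a_4 = -2·-30 + -2·20 = 20
  a_5 = -2·20 + -2·-30 = 20
  a_6 = -2·20 + -2·20 = -80

-2,-2 ; -80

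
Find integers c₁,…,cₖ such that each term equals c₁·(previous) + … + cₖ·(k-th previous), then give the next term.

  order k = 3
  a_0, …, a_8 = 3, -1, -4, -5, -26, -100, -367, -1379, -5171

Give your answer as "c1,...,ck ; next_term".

  a_3 = 3·-4 + 2·-1 + 3·3 = -5
  a_4 = 3·-5 + 2·-4 + 3·-1 = -26
  a_5 = 3·-26 + 2·-5 + 3·-4 = -100
  a_6 = 3·-100 + 2·-26 + 3·-5 = -367
  a_7 = 3·-367 + 2·-100 + 3·-26 = -1379
  a_8 = 3·-1379 + 2·-367 + 3·-100 = -5171
  a_9 = 3·-5171 + 2·-1379 + 3·-367 = -19372

3,2,3 ; -19372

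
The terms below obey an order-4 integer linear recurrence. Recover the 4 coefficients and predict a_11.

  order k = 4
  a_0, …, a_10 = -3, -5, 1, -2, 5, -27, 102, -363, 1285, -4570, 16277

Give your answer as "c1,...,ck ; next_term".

  a_4 = -4·-2 + -2·1 + -1·-5 + 2·-3 = 5
  a_5 = -4·5 + -2·-2 + -1·1 + 2·-5 = -27
  a_6 = -4·-27 + -2·5 + -1·-2 + 2·1 = 102
  a_7 = -4·102 + -2·-27 + -1·5 + 2·-2 = -363
  a_8 = -4·-363 + -2·102 + -1·-27 + 2·5 = 1285
  a_9 = -4·1285 + -2·-363 + -1·102 + 2·-27 = -4570
  a_10 = -4·-4570 + -2·1285 + -1·-363 + 2·102 = 16277
  a_11 = -4·16277 + -2·-4570 + -1·1285 + 2·-363 = -57979

-4,-2,-1,2 ; -57979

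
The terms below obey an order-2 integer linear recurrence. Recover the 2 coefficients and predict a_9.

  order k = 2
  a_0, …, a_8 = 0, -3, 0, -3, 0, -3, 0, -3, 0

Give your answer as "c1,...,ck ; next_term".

0,1 ; -3

  a_2 = 0·-3 + 1·0 = 0
  a_3 = 0·0 + 1·-3 = -3
  a_4 = 0·-3 + 1·0 = 0
  a_5 = 0·0 + 1·-3 = -3
  a_6 = 0·-3 + 1·0 = 0
  a_7 = 0·0 + 1·-3 = -3
  a_8 = 0·-3 + 1·0 = 0
  a_9 = 0·0 + 1·-3 = -3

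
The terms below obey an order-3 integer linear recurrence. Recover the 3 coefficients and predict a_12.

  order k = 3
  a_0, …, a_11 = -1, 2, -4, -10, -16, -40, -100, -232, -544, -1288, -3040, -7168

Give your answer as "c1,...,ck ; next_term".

  a_3 = 2·-4 + 0·2 + 2·-1 = -10
  a_4 = 2·-10 + 0·-4 + 2·2 = -16
  a_5 = 2·-16 + 0·-10 + 2·-4 = -40
  a_6 = 2·-40 + 0·-16 + 2·-10 = -100
  a_7 = 2·-100 + 0·-40 + 2·-16 = -232
  a_8 = 2·-232 + 0·-100 + 2·-40 = -544
  a_9 = 2·-544 + 0·-232 + 2·-100 = -1288
  a_10 = 2·-1288 + 0·-544 + 2·-232 = -3040
  a_11 = 2·-3040 + 0·-1288 + 2·-544 = -7168
  a_12 = 2·-7168 + 0·-3040 + 2·-1288 = -16912

2,0,2 ; -16912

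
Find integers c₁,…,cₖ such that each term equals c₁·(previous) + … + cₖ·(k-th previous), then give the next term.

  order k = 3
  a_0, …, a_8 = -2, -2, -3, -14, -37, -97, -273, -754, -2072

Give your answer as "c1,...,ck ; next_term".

2,1,3 ; -5717

  a_3 = 2·-3 + 1·-2 + 3·-2 = -14
  a_4 = 2·-14 + 1·-3 + 3·-2 = -37
  a_5 = 2·-37 + 1·-14 + 3·-3 = -97
  a_6 = 2·-97 + 1·-37 + 3·-14 = -273
  a_7 = 2·-273 + 1·-97 + 3·-37 = -754
  a_8 = 2·-754 + 1·-273 + 3·-97 = -2072
  a_9 = 2·-2072 + 1·-754 + 3·-273 = -5717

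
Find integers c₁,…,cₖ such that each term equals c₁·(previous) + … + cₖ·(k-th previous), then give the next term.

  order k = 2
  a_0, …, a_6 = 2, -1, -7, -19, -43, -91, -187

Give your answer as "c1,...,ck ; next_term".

  a_2 = 3·-1 + -2·2 = -7
  a_3 = 3·-7 + -2·-1 = -19
  a_4 = 3·-19 + -2·-7 = -43
  a_5 = 3·-43 + -2·-19 = -91
  a_6 = 3·-91 + -2·-43 = -187
  a_7 = 3·-187 + -2·-91 = -379

3,-2 ; -379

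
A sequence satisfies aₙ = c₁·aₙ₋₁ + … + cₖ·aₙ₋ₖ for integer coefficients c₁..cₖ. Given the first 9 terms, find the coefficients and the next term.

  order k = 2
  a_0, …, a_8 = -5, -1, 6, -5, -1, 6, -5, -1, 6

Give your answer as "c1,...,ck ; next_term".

  a_2 = -1·-1 + -1·-5 = 6
  a_3 = -1·6 + -1·-1 = -5
  a_4 = -1·-5 + -1·6 = -1
  a_5 = -1·-1 + -1·-5 = 6
  a_6 = -1·6 + -1·-1 = -5
  a_7 = -1·-5 + -1·6 = -1
  a_8 = -1·-1 + -1·-5 = 6
  a_9 = -1·6 + -1·-1 = -5

-1,-1 ; -5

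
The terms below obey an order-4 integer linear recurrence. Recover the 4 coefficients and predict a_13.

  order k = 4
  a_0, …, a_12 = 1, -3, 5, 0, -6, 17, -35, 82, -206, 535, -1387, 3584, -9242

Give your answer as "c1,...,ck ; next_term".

  a_4 = -3·0 + -1·5 + 1·-3 + 2·1 = -6
  a_5 = -3·-6 + -1·0 + 1·5 + 2·-3 = 17
  a_6 = -3·17 + -1·-6 + 1·0 + 2·5 = -35
  a_7 = -3·-35 + -1·17 + 1·-6 + 2·0 = 82
  a_8 = -3·82 + -1·-35 + 1·17 + 2·-6 = -206
  a_9 = -3·-206 + -1·82 + 1·-35 + 2·17 = 535
  a_10 = -3·535 + -1·-206 + 1·82 + 2·-35 = -1387
  a_11 = -3·-1387 + -1·535 + 1·-206 + 2·82 = 3584
  a_12 = -3·3584 + -1·-1387 + 1·535 + 2·-206 = -9242
  a_13 = -3·-9242 + -1·3584 + 1·-1387 + 2·535 = 23825

-3,-1,1,2 ; 23825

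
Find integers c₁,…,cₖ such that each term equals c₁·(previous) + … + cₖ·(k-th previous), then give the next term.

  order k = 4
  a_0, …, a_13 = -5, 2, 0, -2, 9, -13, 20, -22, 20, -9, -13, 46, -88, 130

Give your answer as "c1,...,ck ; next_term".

  a_4 = -1·-2 + 1·0 + 1·2 + -1·-5 = 9
  a_5 = -1·9 + 1·-2 + 1·0 + -1·2 = -13
  a_6 = -1·-13 + 1·9 + 1·-2 + -1·0 = 20
  a_7 = -1·20 + 1·-13 + 1·9 + -1·-2 = -22
  a_8 = -1·-22 + 1·20 + 1·-13 + -1·9 = 20
  a_9 = -1·20 + 1·-22 + 1·20 + -1·-13 = -9
  a_10 = -1·-9 + 1·20 + 1·-22 + -1·20 = -13
  a_11 = -1·-13 + 1·-9 + 1·20 + -1·-22 = 46
  a_12 = -1·46 + 1·-13 + 1·-9 + -1·20 = -88
  a_13 = -1·-88 + 1·46 + 1·-13 + -1·-9 = 130
  a_14 = -1·130 + 1·-88 + 1·46 + -1·-13 = -159

-1,1,1,-1 ; -159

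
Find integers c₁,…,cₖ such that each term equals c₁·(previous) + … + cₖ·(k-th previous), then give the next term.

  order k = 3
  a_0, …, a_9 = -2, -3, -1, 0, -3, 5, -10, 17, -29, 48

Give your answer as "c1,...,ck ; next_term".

  a_3 = -2·-1 + 0·-3 + 1·-2 = 0
  a_4 = -2·0 + 0·-1 + 1·-3 = -3
  a_5 = -2·-3 + 0·0 + 1·-1 = 5
  a_6 = -2·5 + 0·-3 + 1·0 = -10
  a_7 = -2·-10 + 0·5 + 1·-3 = 17
  a_8 = -2·17 + 0·-10 + 1·5 = -29
  a_9 = -2·-29 + 0·17 + 1·-10 = 48
  a_10 = -2·48 + 0·-29 + 1·17 = -79

-2,0,1 ; -79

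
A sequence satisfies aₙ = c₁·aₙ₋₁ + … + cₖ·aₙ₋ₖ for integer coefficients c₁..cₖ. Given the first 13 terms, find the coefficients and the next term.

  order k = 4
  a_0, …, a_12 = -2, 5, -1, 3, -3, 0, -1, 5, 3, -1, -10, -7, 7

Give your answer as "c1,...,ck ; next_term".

  a_4 = 1·3 + -1·-1 + -1·5 + 1·-2 = -3
  a_5 = 1·-3 + -1·3 + -1·-1 + 1·5 = 0
  a_6 = 1·0 + -1·-3 + -1·3 + 1·-1 = -1
  a_7 = 1·-1 + -1·0 + -1·-3 + 1·3 = 5
  a_8 = 1·5 + -1·-1 + -1·0 + 1·-3 = 3
  a_9 = 1·3 + -1·5 + -1·-1 + 1·0 = -1
  a_10 = 1·-1 + -1·3 + -1·5 + 1·-1 = -10
  a_11 = 1·-10 + -1·-1 + -1·3 + 1·5 = -7
  a_12 = 1·-7 + -1·-10 + -1·-1 + 1·3 = 7
  a_13 = 1·7 + -1·-7 + -1·-10 + 1·-1 = 23

1,-1,-1,1 ; 23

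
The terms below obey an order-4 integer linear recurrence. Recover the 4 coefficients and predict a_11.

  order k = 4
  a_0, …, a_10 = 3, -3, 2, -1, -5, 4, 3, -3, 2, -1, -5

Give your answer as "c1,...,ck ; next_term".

0,-1,0,-1 ; 4

  a_4 = 0·-1 + -1·2 + 0·-3 + -1·3 = -5
  a_5 = 0·-5 + -1·-1 + 0·2 + -1·-3 = 4
  a_6 = 0·4 + -1·-5 + 0·-1 + -1·2 = 3
  a_7 = 0·3 + -1·4 + 0·-5 + -1·-1 = -3
  a_8 = 0·-3 + -1·3 + 0·4 + -1·-5 = 2
  a_9 = 0·2 + -1·-3 + 0·3 + -1·4 = -1
  a_10 = 0·-1 + -1·2 + 0·-3 + -1·3 = -5
  a_11 = 0·-5 + -1·-1 + 0·2 + -1·-3 = 4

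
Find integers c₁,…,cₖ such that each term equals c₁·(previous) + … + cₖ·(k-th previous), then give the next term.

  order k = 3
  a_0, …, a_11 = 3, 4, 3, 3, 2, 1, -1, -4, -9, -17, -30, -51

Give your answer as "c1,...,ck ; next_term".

  a_3 = 2·3 + 0·4 + -1·3 = 3
  a_4 = 2·3 + 0·3 + -1·4 = 2
  a_5 = 2·2 + 0·3 + -1·3 = 1
  a_6 = 2·1 + 0·2 + -1·3 = -1
  a_7 = 2·-1 + 0·1 + -1·2 = -4
  a_8 = 2·-4 + 0·-1 + -1·1 = -9
  a_9 = 2·-9 + 0·-4 + -1·-1 = -17
  a_10 = 2·-17 + 0·-9 + -1·-4 = -30
  a_11 = 2·-30 + 0·-17 + -1·-9 = -51
  a_12 = 2·-51 + 0·-30 + -1·-17 = -85

2,0,-1 ; -85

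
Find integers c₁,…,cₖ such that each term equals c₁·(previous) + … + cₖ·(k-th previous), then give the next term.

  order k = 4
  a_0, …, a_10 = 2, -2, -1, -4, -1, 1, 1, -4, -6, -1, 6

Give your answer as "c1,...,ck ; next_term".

1,-1,0,1 ; 3

  a_4 = 1·-4 + -1·-1 + 0·-2 + 1·2 = -1
  a_5 = 1·-1 + -1·-4 + 0·-1 + 1·-2 = 1
  a_6 = 1·1 + -1·-1 + 0·-4 + 1·-1 = 1
  a_7 = 1·1 + -1·1 + 0·-1 + 1·-4 = -4
  a_8 = 1·-4 + -1·1 + 0·1 + 1·-1 = -6
  a_9 = 1·-6 + -1·-4 + 0·1 + 1·1 = -1
  a_10 = 1·-1 + -1·-6 + 0·-4 + 1·1 = 6
  a_11 = 1·6 + -1·-1 + 0·-6 + 1·-4 = 3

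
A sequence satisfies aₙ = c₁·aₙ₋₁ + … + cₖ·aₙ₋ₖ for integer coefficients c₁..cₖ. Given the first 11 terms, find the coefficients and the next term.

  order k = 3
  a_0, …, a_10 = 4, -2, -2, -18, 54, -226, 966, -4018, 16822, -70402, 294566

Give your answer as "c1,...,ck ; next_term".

  a_3 = -3·-2 + 4·-2 + -4·4 = -18
  a_4 = -3·-18 + 4·-2 + -4·-2 = 54
  a_5 = -3·54 + 4·-18 + -4·-2 = -226
  a_6 = -3·-226 + 4·54 + -4·-18 = 966
  a_7 = -3·966 + 4·-226 + -4·54 = -4018
  a_8 = -3·-4018 + 4·966 + -4·-226 = 16822
  a_9 = -3·16822 + 4·-4018 + -4·966 = -70402
  a_10 = -3·-70402 + 4·16822 + -4·-4018 = 294566
  a_11 = -3·294566 + 4·-70402 + -4·16822 = -1232594

-3,4,-4 ; -1232594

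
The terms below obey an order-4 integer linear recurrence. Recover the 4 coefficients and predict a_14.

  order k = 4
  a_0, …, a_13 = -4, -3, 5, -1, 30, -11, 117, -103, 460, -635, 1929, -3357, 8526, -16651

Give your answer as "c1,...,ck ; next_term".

  a_4 = 0·-1 + 4·5 + -2·-3 + -1·-4 = 30
  a_5 = 0·30 + 4·-1 + -2·5 + -1·-3 = -11
  a_6 = 0·-11 + 4·30 + -2·-1 + -1·5 = 117
  a_7 = 0·117 + 4·-11 + -2·30 + -1·-1 = -103
  a_8 = 0·-103 + 4·117 + -2·-11 + -1·30 = 460
  a_9 = 0·460 + 4·-103 + -2·117 + -1·-11 = -635
  a_10 = 0·-635 + 4·460 + -2·-103 + -1·117 = 1929
  a_11 = 0·1929 + 4·-635 + -2·460 + -1·-103 = -3357
  a_12 = 0·-3357 + 4·1929 + -2·-635 + -1·460 = 8526
  a_13 = 0·8526 + 4·-3357 + -2·1929 + -1·-635 = -16651
  a_14 = 0·-16651 + 4·8526 + -2·-3357 + -1·1929 = 38889

0,4,-2,-1 ; 38889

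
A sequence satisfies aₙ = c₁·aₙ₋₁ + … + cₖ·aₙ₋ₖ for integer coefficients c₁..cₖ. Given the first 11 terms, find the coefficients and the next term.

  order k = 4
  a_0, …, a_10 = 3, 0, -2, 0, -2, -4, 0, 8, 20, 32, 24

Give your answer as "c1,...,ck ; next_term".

  a_4 = 2·0 + -2·-2 + 0·0 + -2·3 = -2
  a_5 = 2·-2 + -2·0 + 0·-2 + -2·0 = -4
  a_6 = 2·-4 + -2·-2 + 0·0 + -2·-2 = 0
  a_7 = 2·0 + -2·-4 + 0·-2 + -2·0 = 8
  a_8 = 2·8 + -2·0 + 0·-4 + -2·-2 = 20
  a_9 = 2·20 + -2·8 + 0·0 + -2·-4 = 32
  a_10 = 2·32 + -2·20 + 0·8 + -2·0 = 24
  a_11 = 2·24 + -2·32 + 0·20 + -2·8 = -32

2,-2,0,-2 ; -32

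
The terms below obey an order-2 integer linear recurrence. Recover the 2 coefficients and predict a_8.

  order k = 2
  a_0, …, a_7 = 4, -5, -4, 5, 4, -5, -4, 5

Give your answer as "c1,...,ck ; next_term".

0,-1 ; 4

  a_2 = 0·-5 + -1·4 = -4
  a_3 = 0·-4 + -1·-5 = 5
  a_4 = 0·5 + -1·-4 = 4
  a_5 = 0·4 + -1·5 = -5
  a_6 = 0·-5 + -1·4 = -4
  a_7 = 0·-4 + -1·-5 = 5
  a_8 = 0·5 + -1·-4 = 4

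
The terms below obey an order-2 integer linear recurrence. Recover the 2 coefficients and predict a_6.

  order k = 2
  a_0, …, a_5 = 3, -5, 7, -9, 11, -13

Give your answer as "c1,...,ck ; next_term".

-2,-1 ; 15

  a_2 = -2·-5 + -1·3 = 7
  a_3 = -2·7 + -1·-5 = -9
  a_4 = -2·-9 + -1·7 = 11
  a_5 = -2·11 + -1·-9 = -13
  a_6 = -2·-13 + -1·11 = 15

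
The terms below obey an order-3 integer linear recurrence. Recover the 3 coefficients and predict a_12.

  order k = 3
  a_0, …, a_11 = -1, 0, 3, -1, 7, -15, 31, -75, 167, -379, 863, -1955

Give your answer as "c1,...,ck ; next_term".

  a_3 = -1·3 + 2·0 + -2·-1 = -1
  a_4 = -1·-1 + 2·3 + -2·0 = 7
  a_5 = -1·7 + 2·-1 + -2·3 = -15
  a_6 = -1·-15 + 2·7 + -2·-1 = 31
  a_7 = -1·31 + 2·-15 + -2·7 = -75
  a_8 = -1·-75 + 2·31 + -2·-15 = 167
  a_9 = -1·167 + 2·-75 + -2·31 = -379
  a_10 = -1·-379 + 2·167 + -2·-75 = 863
  a_11 = -1·863 + 2·-379 + -2·167 = -1955
  a_12 = -1·-1955 + 2·863 + -2·-379 = 4439

-1,2,-2 ; 4439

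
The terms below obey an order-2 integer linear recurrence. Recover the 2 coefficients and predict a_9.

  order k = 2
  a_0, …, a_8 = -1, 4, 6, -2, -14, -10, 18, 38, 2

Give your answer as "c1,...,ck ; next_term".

1,-2 ; -74

  a_2 = 1·4 + -2·-1 = 6
  a_3 = 1·6 + -2·4 = -2
  a_4 = 1·-2 + -2·6 = -14
  a_5 = 1·-14 + -2·-2 = -10
  a_6 = 1·-10 + -2·-14 = 18
  a_7 = 1·18 + -2·-10 = 38
  a_8 = 1·38 + -2·18 = 2
  a_9 = 1·2 + -2·38 = -74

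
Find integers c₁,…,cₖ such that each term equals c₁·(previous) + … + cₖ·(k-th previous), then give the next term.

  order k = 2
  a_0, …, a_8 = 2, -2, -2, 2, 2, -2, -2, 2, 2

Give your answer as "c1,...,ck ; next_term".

0,-1 ; -2

  a_2 = 0·-2 + -1·2 = -2
  a_3 = 0·-2 + -1·-2 = 2
  a_4 = 0·2 + -1·-2 = 2
  a_5 = 0·2 + -1·2 = -2
  a_6 = 0·-2 + -1·2 = -2
  a_7 = 0·-2 + -1·-2 = 2
  a_8 = 0·2 + -1·-2 = 2
  a_9 = 0·2 + -1·2 = -2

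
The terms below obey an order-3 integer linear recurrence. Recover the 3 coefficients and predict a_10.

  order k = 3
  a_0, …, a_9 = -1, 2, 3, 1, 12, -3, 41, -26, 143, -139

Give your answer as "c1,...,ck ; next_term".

-1,3,2 ; 516

  a_3 = -1·3 + 3·2 + 2·-1 = 1
  a_4 = -1·1 + 3·3 + 2·2 = 12
  a_5 = -1·12 + 3·1 + 2·3 = -3
  a_6 = -1·-3 + 3·12 + 2·1 = 41
  a_7 = -1·41 + 3·-3 + 2·12 = -26
  a_8 = -1·-26 + 3·41 + 2·-3 = 143
  a_9 = -1·143 + 3·-26 + 2·41 = -139
  a_10 = -1·-139 + 3·143 + 2·-26 = 516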